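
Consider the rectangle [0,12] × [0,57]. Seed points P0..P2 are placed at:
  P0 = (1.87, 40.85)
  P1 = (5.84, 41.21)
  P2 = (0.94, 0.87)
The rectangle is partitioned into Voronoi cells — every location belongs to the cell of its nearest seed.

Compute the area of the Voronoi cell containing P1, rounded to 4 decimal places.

1. box [0,12]×[0,57]: [(0, 0) (12, 0) (12, 57) (0, 57)]
2. ⊥bis P1·P0 via (3.855,41.03): [(7.5756, 0) (12, 0) (12, 57) (2.4068, 57)]  |A|=399.5004
3. ⊥bis P1·P2 via (3.39,21.04): [(5.6931, 20.7603) (12, 19.9942) (12, 57) (2.4068, 57)]  |A|=290.5236
4. canonical 4-gon: [(5.6931, 20.7603) (12, 19.9942) (12, 57) (2.4068, 57)]
5. shoelace: 290.5236

Area of P1's cell: 290.5236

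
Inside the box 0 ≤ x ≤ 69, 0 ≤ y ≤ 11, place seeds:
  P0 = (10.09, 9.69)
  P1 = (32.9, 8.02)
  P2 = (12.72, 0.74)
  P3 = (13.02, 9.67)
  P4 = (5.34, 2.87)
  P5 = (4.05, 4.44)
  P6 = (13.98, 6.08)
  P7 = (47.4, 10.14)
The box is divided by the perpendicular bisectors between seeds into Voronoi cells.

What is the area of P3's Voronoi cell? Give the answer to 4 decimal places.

1. box [0,69]×[0,11]: [(0, 0) (69, 0) (69, 11) (0, 11)]
2. ⊥bis P3·P0 via (11.555,9.68): [(11.4889, 0) (69, 0) (69, 11) (11.564, 11)]  |A|=632.2089
3. ⊥bis P3·P1 via (22.96,8.845): [(11.4889, 0) (22.2259, 0) (23.1389, 11) (11.564, 11)]  |A|=122.7149
4. ⊥bis P3·P2 via (12.87,5.205): [(11.5248, 5.2502) (22.6307, 4.8771) (23.1389, 11) (11.564, 11)]  |A|=67.3716
5. ⊥bis P3·P4 via (9.18,6.27): [(11.5248, 5.2502) (22.6307, 4.8771) (23.1389, 11) (11.564, 11)]  |A|=67.3716
6. ⊥bis P3·P5 via (8.535,7.055): [(11.5248, 5.2502) (22.6307, 4.8771) (23.1389, 11) (11.564, 11)]  |A|=67.3716
7. ⊥bis P3·P6 via (13.5,7.875): [(11.5391, 7.3506) (23.0924, 10.4401) (23.1389, 11) (11.564, 11)]  |A|=24.283
8. ⊥bis P3·P7 via (30.21,9.905): [(11.5391, 7.3506) (23.0924, 10.4401) (23.1389, 11) (11.564, 11)]  |A|=24.283
9. canonical 4-gon: [(11.5391, 7.3506) (23.0924, 10.4401) (23.1389, 11) (11.564, 11)]
10. shoelace: 24.283

Area of P3's cell: 24.2830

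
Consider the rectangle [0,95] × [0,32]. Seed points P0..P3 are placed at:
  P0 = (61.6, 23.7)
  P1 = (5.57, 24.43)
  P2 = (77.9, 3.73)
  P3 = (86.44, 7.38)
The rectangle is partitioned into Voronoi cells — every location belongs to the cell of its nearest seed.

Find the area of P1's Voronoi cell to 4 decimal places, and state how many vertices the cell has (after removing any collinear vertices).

1. box [0,95]×[0,32]: [(0, 0) (95, 0) (95, 32) (0, 32)]
2. ⊥bis P1·P0 via (33.585,24.065): [(0, 0) (33.2715, 0) (33.6884, 32) (0, 32)]  |A|=1071.3575
3. ⊥bis P1·P2 via (41.735,14.08): [(0, 0) (33.2715, 0) (33.6884, 32) (0, 32)]  |A|=1071.3575
4. ⊥bis P1·P3 via (46.005,15.905): [(0, 0) (33.2715, 0) (33.6884, 32) (0, 32)]  |A|=1071.3575
5. canonical 4-gon: [(0, 0) (33.2715, 0) (33.6884, 32) (0, 32)]
6. shoelace: 1071.3575

Area of P1's cell: 1071.3575 (4 vertices)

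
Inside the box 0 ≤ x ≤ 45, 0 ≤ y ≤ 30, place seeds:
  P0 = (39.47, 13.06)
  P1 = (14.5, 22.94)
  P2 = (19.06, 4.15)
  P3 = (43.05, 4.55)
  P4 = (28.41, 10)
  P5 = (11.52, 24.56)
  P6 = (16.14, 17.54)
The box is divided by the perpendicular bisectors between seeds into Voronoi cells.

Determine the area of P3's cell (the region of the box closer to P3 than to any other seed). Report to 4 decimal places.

1. box [0,45]×[0,30]: [(0, 0) (45, 0) (45, 30) (0, 30)]
2. ⊥bis P3·P0 via (41.26,8.805): [(20.3297, 0) (45, 0) (45, 10.3783)]  |A|=128.0186
3. ⊥bis P3·P1 via (28.775,13.745): [(20.3297, 0) (45, 0) (45, 10.3783)]  |A|=128.0186
4. ⊥bis P3·P2 via (31.055,4.35): [(31.0523, 4.5108) (31.1275, 0) (45, 0) (45, 10.3783)]  |A|=103.665
5. ⊥bis P3·P4 via (35.73,7.275): [(35.3785, 6.3308) (33.0218, 0) (45, 0) (45, 10.3783)]  |A|=87.8434
6. ⊥bis P3·P5 via (27.285,14.555): [(35.3785, 6.3308) (33.0218, 0) (45, 0) (45, 10.3783)]  |A|=87.8434
7. ⊥bis P3·P6 via (29.595,11.045): [(35.3785, 6.3308) (33.0218, 0) (45, 0) (45, 10.3783)]  |A|=87.8434
8. canonical 4-gon: [(35.3785, 6.3308) (33.0218, 0) (45, 0) (45, 10.3783)]
9. shoelace: 87.8434

Area of P3's cell: 87.8434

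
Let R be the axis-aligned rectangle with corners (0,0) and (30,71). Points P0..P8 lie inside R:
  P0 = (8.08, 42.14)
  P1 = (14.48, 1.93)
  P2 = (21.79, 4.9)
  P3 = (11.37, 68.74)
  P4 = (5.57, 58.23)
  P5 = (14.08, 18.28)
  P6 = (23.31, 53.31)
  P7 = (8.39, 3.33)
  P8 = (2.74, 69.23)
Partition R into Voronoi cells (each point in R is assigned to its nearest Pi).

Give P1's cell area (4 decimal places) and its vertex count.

Area of P1's cell: 55.3532 (4 vertices)

1. box [0,30]×[0,71]: [(0, 0) (30, 0) (30, 71) (0, 71)]
2. ⊥bis P1·P0 via (11.28,22.035): [(0, 20.2396) (0, 0) (30, 0) (30, 25.0146)]  |A|=678.8127
3. ⊥bis P1·P2 via (18.135,3.415): [(10.613, 21.9288) (0, 20.2396) (0, 0) (19.5225, 0)]  |A|=321.4539
4. ⊥bis P1·P3 via (12.925,35.335): [(10.613, 21.9288) (0, 20.2396) (0, 0) (19.5225, 0)]  |A|=321.4539
5. ⊥bis P1·P4 via (10.025,30.08): [(10.613, 21.9288) (0, 20.2396) (0, 0) (19.5225, 0)]  |A|=321.4539
6. ⊥bis P1·P5 via (14.28,10.105): [(15.4057, 10.1325) (0, 9.7556) (0, 0) (19.5225, 0)]  |A|=174.0525
7. ⊥bis P1·P6 via (18.895,27.62): [(15.4057, 10.1325) (0, 9.7556) (0, 0) (19.5225, 0)]  |A|=174.0525
8. ⊥bis P1·P7 via (11.435,2.63): [(15.4057, 10.1325) (13.147, 10.0773) (10.8304, 0) (19.5225, 0)]  |A|=55.3532
9. ⊥bis P1·P8 via (8.61,35.58): [(15.4057, 10.1325) (13.147, 10.0773) (10.8304, 0) (19.5225, 0)]  |A|=55.3532
10. canonical 4-gon: [(15.4057, 10.1325) (13.147, 10.0773) (10.8304, 0) (19.5225, 0)]
11. shoelace: 55.3532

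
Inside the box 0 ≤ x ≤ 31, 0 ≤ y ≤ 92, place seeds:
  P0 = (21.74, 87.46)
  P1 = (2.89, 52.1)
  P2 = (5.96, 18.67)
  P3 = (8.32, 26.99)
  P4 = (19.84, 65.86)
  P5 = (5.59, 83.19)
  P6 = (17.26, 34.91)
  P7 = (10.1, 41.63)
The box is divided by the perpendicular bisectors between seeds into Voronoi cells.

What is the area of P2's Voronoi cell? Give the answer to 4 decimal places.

1. box [0,31]×[0,92]: [(0, 0) (31, 0) (31, 92) (0, 92)]
2. ⊥bis P2·P0 via (13.85,53.065): [(0, 56.2421) (0, 0) (31, 0) (31, 49.1309)]  |A|=1633.2815
3. ⊥bis P2·P1 via (4.425,35.385): [(0, 34.9786) (0, 0) (31, 0) (31, 37.8255)]  |A|=1128.4638
4. ⊥bis P2·P3 via (7.14,22.83): [(0, 24.8553) (0, 0) (31, 0) (31, 16.062)]  |A|=634.2183
5. ⊥bis P2·P4 via (12.9,42.265): [(0, 24.8553) (0, 0) (31, 0) (31, 16.062)]  |A|=634.2183
6. ⊥bis P2·P5 via (5.775,50.93): [(0, 24.8553) (0, 0) (31, 0) (31, 16.062)]  |A|=634.2183
7. ⊥bis P2·P6 via (11.61,26.79): [(24.2943, 17.9641) (0, 24.8553) (0, 0) (31, 0) (31, 13.2982)]  |A|=624.9515
8. ⊥bis P2·P7 via (8.03,30.15): [(24.2943, 17.9641) (0, 24.8553) (0, 0) (31, 0) (31, 13.2982)]  |A|=624.9515
9. canonical 5-gon: [(24.2943, 17.9641) (0, 24.8553) (0, 0) (31, 0) (31, 13.2982)]
10. shoelace: 624.9515

Area of P2's cell: 624.9515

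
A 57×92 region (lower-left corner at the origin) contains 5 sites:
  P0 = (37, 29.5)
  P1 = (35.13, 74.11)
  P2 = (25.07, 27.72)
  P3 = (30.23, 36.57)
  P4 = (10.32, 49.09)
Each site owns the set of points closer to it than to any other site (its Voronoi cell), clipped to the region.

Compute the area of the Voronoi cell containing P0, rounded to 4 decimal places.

1. box [0,57]×[0,92]: [(0, 0) (57, 0) (57, 92) (0, 92)]
2. ⊥bis P0·P1 via (36.065,51.805): [(0, 50.2932) (0, 0) (57, 0) (57, 52.6826)]  |A|=2934.8094
3. ⊥bis P0·P2 via (31.035,28.61): [(27.627, 51.4513) (35.3037, 0) (57, 0) (57, 52.6826)]  |A|=1331.8735
4. ⊥bis P0·P3 via (33.615,33.035): [(54.002, 52.5569) (30.7798, 30.3201) (35.3037, 0) (57, 0) (57, 52.6826)]  |A|=1051.4639
5. ⊥bis P0·P4 via (23.66,39.295): [(54.002, 52.5569) (30.7798, 30.3201) (35.3037, 0) (57, 0) (57, 52.6826)]  |A|=1051.4639
6. canonical 5-gon: [(54.002, 52.5569) (30.7798, 30.3201) (35.3037, 0) (57, 0) (57, 52.6826)]
7. shoelace: 1051.4639

Area of P0's cell: 1051.4639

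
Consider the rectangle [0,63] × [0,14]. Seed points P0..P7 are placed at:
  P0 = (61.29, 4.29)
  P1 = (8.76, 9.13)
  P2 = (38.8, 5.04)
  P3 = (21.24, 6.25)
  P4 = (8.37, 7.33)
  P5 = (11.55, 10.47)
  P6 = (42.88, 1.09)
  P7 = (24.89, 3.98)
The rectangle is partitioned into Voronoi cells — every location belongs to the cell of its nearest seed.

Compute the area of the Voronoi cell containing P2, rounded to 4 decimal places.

1. box [0,63]×[0,14]: [(0, 0) (63, 0) (63, 14) (0, 14)]
2. ⊥bis P2·P0 via (50.045,4.665): [(0, 0) (49.8894, 0) (50.3563, 14) (0, 14)]  |A|=701.7202
3. ⊥bis P2·P1 via (23.78,7.085): [(22.8154, 0) (49.8894, 0) (50.3563, 14) (24.7215, 14)]  |A|=368.9622
4. ⊥bis P2·P3 via (30.02,5.645): [(29.631, 0) (49.8894, 0) (50.3563, 14) (30.5957, 14)]  |A|=280.133
5. ⊥bis P2·P4 via (23.585,6.185): [(29.631, 0) (49.8894, 0) (50.3563, 14) (30.5957, 14)]  |A|=280.133
6. ⊥bis P2·P5 via (25.175,7.755): [(29.631, 0) (49.8894, 0) (50.3563, 14) (30.5957, 14)]  |A|=280.133
7. ⊥bis P2·P6 via (40.84,3.065): [(29.631, 0) (37.8727, 0) (50.3181, 12.8551) (50.3563, 14) (30.5957, 14)]  |A|=202.8948
8. ⊥bis P2·P7 via (31.845,4.51): [(32.1887, 0) (37.8727, 0) (50.3181, 12.8551) (50.3563, 14) (31.1218, 14)]  |A|=181.3085
9. canonical 5-gon: [(32.1887, 0) (37.8727, 0) (50.3181, 12.8551) (50.3563, 14) (31.1218, 14)]
10. shoelace: 181.3085

Area of P2's cell: 181.3085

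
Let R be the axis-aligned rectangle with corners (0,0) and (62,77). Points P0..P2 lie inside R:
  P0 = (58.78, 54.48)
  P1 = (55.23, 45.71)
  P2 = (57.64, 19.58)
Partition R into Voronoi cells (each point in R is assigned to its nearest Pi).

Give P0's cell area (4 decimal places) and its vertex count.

1. box [0,62]×[0,77]: [(0, 0) (62, 0) (62, 77) (0, 77)]
2. ⊥bis P0·P1 via (57.005,50.095): [(0, 73.17) (62, 48.0731) (62, 77) (0, 77)]  |A|=1015.4646
3. ⊥bis P0·P2 via (58.21,37.03): [(0, 73.17) (62, 48.0731) (62, 77) (0, 77)]  |A|=1015.4646
4. canonical 4-gon: [(0, 73.17) (62, 48.0731) (62, 77) (0, 77)]
5. shoelace: 1015.4646

Area of P0's cell: 1015.4646 (4 vertices)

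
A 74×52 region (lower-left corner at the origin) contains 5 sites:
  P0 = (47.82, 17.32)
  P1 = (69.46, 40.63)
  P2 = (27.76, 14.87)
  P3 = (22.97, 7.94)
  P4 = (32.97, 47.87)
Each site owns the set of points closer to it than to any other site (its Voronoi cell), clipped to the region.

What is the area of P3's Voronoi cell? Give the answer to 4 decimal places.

1. box [0,74]×[0,52]: [(0, 0) (74, 0) (74, 52) (0, 52)]
2. ⊥bis P3·P0 via (35.395,12.63): [(0, 0) (40.1624, 0) (20.5342, 52) (0, 52)]  |A|=1578.1114
3. ⊥bis P3·P1 via (46.215,24.285): [(0, 0) (40.1624, 0) (20.5342, 52) (0, 52)]  |A|=1578.1114
4. ⊥bis P3·P2 via (25.365,11.405): [(0, 28.9372) (0, 0) (40.1624, 0) (39.5612, 1.5926)]  |A|=604.3775
5. ⊥bis P3·P4 via (27.97,27.905): [(0, 28.9372) (0, 0) (40.1624, 0) (39.5612, 1.5926)]  |A|=604.3775
6. canonical 4-gon: [(0, 28.9372) (0, 0) (40.1624, 0) (39.5612, 1.5926)]
7. shoelace: 604.3775

Area of P3's cell: 604.3775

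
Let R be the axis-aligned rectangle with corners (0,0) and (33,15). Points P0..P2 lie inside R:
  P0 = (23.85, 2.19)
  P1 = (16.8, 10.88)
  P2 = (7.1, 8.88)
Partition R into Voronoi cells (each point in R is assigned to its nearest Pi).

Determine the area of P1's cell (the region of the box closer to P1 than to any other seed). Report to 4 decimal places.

1. box [0,33]×[0,15]: [(0, 0) (33, 0) (33, 15) (0, 15)]
2. ⊥bis P1·P0 via (20.325,6.535): [(0, 0) (12.2698, 0) (30.7592, 15) (0, 15)]  |A|=322.7172
3. ⊥bis P1·P2 via (11.95,9.88): [(13.741, 1.1936) (30.7592, 15) (10.8943, 15)]  |A|=137.1313
4. canonical 3-gon: [(13.741, 1.1936) (30.7592, 15) (10.8943, 15)]
5. shoelace: 137.1313

Area of P1's cell: 137.1313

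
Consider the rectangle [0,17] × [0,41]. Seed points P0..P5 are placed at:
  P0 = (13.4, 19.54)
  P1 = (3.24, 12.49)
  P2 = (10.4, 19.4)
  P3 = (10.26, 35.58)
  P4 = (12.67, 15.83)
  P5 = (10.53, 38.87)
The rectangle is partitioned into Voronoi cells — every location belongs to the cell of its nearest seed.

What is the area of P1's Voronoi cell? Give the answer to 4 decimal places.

Area of P1's cell: 185.6773

1. box [0,17]×[0,41]: [(0, 0) (17, 0) (17, 41) (0, 41)]
2. ⊥bis P1·P0 via (8.32,16.015): [(0, 28.0052) (0, 0) (17, 0) (17, 3.506)]  |A|=267.8451
3. ⊥bis P1·P2 via (6.82,15.945): [(12.331, 10.2346) (0, 23.0117) (0, 0) (17, 0) (17, 3.506)]  |A|=237.0578
4. ⊥bis P1·P3 via (6.75,24.035): [(12.331, 10.2346) (0, 23.0117) (0, 0) (17, 0) (17, 3.506)]  |A|=237.0578
5. ⊥bis P1·P4 via (7.955,14.16): [(7.6143, 15.122) (0, 23.0117) (0, 0) (12.9703, 0)]  |A|=185.6773
6. ⊥bis P1·P5 via (6.885,25.68): [(7.6143, 15.122) (0, 23.0117) (0, 0) (12.9703, 0)]  |A|=185.6773
7. canonical 4-gon: [(7.6143, 15.122) (0, 23.0117) (0, 0) (12.9703, 0)]
8. shoelace: 185.6773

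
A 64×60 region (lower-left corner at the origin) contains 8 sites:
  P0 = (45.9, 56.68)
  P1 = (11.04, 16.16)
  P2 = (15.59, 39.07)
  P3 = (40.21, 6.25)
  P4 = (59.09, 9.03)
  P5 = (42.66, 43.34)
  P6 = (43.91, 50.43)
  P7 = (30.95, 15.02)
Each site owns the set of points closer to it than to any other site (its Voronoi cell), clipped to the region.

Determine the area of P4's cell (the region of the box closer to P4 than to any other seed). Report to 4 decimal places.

Area of P4's cell: 434.1466

1. box [0,64]×[0,60]: [(0, 0) (64, 0) (64, 60) (0, 60)]
2. ⊥bis P4·P0 via (52.495,32.855): [(0, 18.3239) (0, 0) (64, 0) (64, 36.0397)]  |A|=1739.6338
3. ⊥bis P4·P1 via (35.065,12.595): [(37.4535, 28.6914) (33.1961, 0) (64, 0) (64, 36.0397)]  |A|=920.2675
4. ⊥bis P4·P2 via (37.34,24.05): [(41.2759, 29.7494) (36.6073, 22.9891) (33.1961, 0) (64, 0) (64, 36.0397)]  |A|=909.8169
5. ⊥bis P4·P3 via (49.65,7.64): [(46.194, 31.1108) (50.775, 0) (64, 0) (64, 36.0397)]  |A|=526.5821
6. ⊥bis P4·P5 via (50.875,26.185): [(47.1799, 24.4155) (50.775, 0) (64, 0) (64, 32.4702)]  |A|=434.5242
7. ⊥bis P4·P6 via (51.5,29.73): [(47.1799, 24.4155) (50.775, 0) (64, 0) (64, 32.4702)]  |A|=434.5242
8. ⊥bis P4·P7 via (45.02,12.025): [(47.7117, 24.6702) (47.3752, 23.0892) (50.775, 0) (64, 0) (64, 32.4702)]  |A|=434.1466
9. canonical 5-gon: [(47.7117, 24.6702) (47.3752, 23.0892) (50.775, 0) (64, 0) (64, 32.4702)]
10. shoelace: 434.1466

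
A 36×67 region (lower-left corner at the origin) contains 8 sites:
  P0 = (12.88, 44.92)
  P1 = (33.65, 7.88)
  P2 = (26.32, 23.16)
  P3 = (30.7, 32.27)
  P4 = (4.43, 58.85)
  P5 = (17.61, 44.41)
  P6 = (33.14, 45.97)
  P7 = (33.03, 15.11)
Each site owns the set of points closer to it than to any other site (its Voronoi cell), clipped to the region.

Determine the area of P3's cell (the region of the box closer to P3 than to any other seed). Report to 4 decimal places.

Area of P3's cell: 169.3702

1. box [0,36]×[0,67]: [(0, 0) (36, 0) (36, 67) (0, 67)]
2. ⊥bis P3·P0 via (21.79,38.595): [(0, 7.8995) (0, 0) (36, 0) (36, 58.6126)]  |A|=1197.2176
3. ⊥bis P3·P1 via (32.175,20.075): [(6.4329, 16.9615) (36, 20.5376) (36, 58.6126)]  |A|=562.8834
4. ⊥bis P3·P2 via (28.51,27.715): [(17.7418, 32.8923) (36, 24.1139) (36, 58.6126)]  |A|=314.9426
5. ⊥bis P3·P4 via (17.565,45.56): [(17.7418, 32.8923) (36, 24.1139) (36, 58.6126)]  |A|=314.9426
6. ⊥bis P3·P5 via (24.155,38.34): [(18.683, 32.4397) (36, 24.1139) (36, 51.1119)]  |A|=233.7631
7. ⊥bis P3·P6 via (31.92,39.12): [(25.8766, 40.1963) (18.683, 32.4397) (36, 24.1139) (36, 38.3933)]  |A|=169.3856
8. ⊥bis P3·P7 via (31.865,23.69): [(25.8766, 40.1963) (18.683, 32.4397) (35.7769, 24.2212) (36, 24.2515) (36, 38.3933)]  |A|=169.3702
9. canonical 5-gon: [(25.8766, 40.1963) (18.683, 32.4397) (35.7769, 24.2212) (36, 24.2515) (36, 38.3933)]
10. shoelace: 169.3702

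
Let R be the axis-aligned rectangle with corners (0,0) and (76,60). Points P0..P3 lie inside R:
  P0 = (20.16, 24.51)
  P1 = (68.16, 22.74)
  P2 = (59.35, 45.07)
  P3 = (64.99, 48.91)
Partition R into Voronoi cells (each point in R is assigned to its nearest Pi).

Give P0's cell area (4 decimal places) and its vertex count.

Area of P0's cell: 2343.1873 (5 vertices)

1. box [0,76]×[0,60]: [(0, 0) (76, 0) (76, 60) (0, 60)]
2. ⊥bis P0·P1 via (44.16,23.625): [(0, 0) (43.2888, 0) (45.5013, 60) (0, 60)]  |A|=2663.7047
3. ⊥bis P0·P2 via (39.755,34.79): [(0, 0) (43.2888, 0) (44.2554, 26.2117) (26.5292, 60) (0, 60)]  |A|=2343.1873
4. ⊥bis P0·P3 via (42.575,36.71): [(0, 0) (43.2888, 0) (44.2554, 26.2117) (26.5292, 60) (0, 60)]  |A|=2343.1873
5. canonical 5-gon: [(0, 0) (43.2888, 0) (44.2554, 26.2117) (26.5292, 60) (0, 60)]
6. shoelace: 2343.1873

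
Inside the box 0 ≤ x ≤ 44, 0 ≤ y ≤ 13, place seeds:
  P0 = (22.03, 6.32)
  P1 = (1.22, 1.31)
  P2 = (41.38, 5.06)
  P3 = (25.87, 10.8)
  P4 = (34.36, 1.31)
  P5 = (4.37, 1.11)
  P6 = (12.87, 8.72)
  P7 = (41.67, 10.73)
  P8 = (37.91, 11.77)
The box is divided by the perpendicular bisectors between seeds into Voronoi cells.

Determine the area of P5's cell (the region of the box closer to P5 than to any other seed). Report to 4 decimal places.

1. box [0,44]×[0,13]: [(0, 0) (44, 0) (44, 13) (0, 13)]
2. ⊥bis P5·P0 via (13.2,3.715): [(0, 0) (14.296, 0) (10.4608, 13) (0, 13)]  |A|=160.9189
3. ⊥bis P5·P1 via (2.795,1.21): [(2.7182, 0) (14.296, 0) (10.4608, 13) (3.5436, 13)]  |A|=120.2176
4. ⊥bis P5·P2 via (22.875,3.085): [(2.7182, 0) (14.296, 0) (10.4608, 13) (3.5436, 13)]  |A|=120.2176
5. ⊥bis P5·P3 via (15.12,5.955): [(2.7182, 0) (14.296, 0) (10.4608, 13) (3.5436, 13)]  |A|=120.2176
6. ⊥bis P5·P4 via (19.365,1.21): [(2.7182, 0) (14.296, 0) (10.4608, 13) (3.5436, 13)]  |A|=120.2176
7. ⊥bis P5·P6 via (8.62,4.915): [(3.4004, 10.745) (2.7182, 0) (13.0204, 0)]  |A|=55.3488
8. ⊥bis P5·P7 via (23.02,5.92): [(3.4004, 10.745) (2.7182, 0) (13.0204, 0)]  |A|=55.3488
9. ⊥bis P5·P8 via (21.14,6.44): [(3.4004, 10.745) (2.7182, 0) (13.0204, 0)]  |A|=55.3488
10. canonical 3-gon: [(3.4004, 10.745) (2.7182, 0) (13.0204, 0)]
11. shoelace: 55.3488

Area of P5's cell: 55.3488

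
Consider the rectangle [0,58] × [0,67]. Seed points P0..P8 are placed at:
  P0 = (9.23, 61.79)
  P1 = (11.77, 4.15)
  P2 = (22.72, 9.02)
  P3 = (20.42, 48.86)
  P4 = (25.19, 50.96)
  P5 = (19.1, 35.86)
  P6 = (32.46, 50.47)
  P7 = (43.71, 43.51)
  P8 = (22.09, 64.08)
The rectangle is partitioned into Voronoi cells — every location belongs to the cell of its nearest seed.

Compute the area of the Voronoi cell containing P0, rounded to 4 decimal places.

1. box [0,58]×[0,67]: [(0, 0) (58, 0) (58, 67) (0, 67)]
2. ⊥bis P0·P1 via (10.5,32.97): [(0, 32.5073) (58, 35.0632) (58, 67) (0, 67)]  |A|=1926.4565
3. ⊥bis P0·P2 via (15.975,35.405): [(0, 32.5073) (5.6062, 32.7543) (58, 46.1482) (58, 67) (0, 67)]  |A|=1636.0637
4. ⊥bis P0·P3 via (14.825,55.325): [(0, 42.495) (28.3154, 67) (0, 67)]  |A|=346.9345
5. ⊥bis P0·P4 via (17.21,56.375): [(0, 42.495) (18.8771, 58.8318) (24.4198, 67) (0, 67)]  |A|=331.0246
6. ⊥bis P0·P5 via (14.165,48.825): [(0, 43.4332) (1.9353, 44.1699) (18.8771, 58.8318) (24.4198, 67) (0, 67)]  |A|=330.1167
7. ⊥bis P0·P6 via (20.845,56.13): [(0, 43.4332) (1.9353, 44.1699) (18.8771, 58.8318) (24.4198, 67) (0, 67)]  |A|=330.1167
8. ⊥bis P0·P7 via (26.47,52.65): [(0, 43.4332) (1.9353, 44.1699) (18.8771, 58.8318) (24.4198, 67) (0, 67)]  |A|=330.1167
9. ⊥bis P0·P8 via (15.66,62.935): [(0, 43.4332) (1.9353, 44.1699) (16.7227, 56.9673) (14.9361, 67) (0, 67)]  |A|=278.9115
10. canonical 5-gon: [(0, 43.4332) (1.9353, 44.1699) (16.7227, 56.9673) (14.9361, 67) (0, 67)]
11. shoelace: 278.9115

Area of P0's cell: 278.9115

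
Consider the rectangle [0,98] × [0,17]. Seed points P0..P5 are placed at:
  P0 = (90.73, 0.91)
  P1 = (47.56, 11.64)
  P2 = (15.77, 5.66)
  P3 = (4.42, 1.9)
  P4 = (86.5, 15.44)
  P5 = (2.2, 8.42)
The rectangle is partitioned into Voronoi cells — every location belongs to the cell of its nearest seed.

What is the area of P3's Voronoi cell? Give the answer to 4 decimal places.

Area of P3's cell: 58.4021

1. box [0,98]×[0,17]: [(0, 0) (98, 0) (98, 17) (0, 17)]
2. ⊥bis P3·P0 via (47.575,1.405): [(0, 0) (47.5589, 0) (47.7539, 17) (0, 17)]  |A|=810.1585
3. ⊥bis P3·P1 via (25.99,6.77): [(0, 0) (27.5185, 0) (23.6803, 17) (0, 17)]  |A|=435.1899
4. ⊥bis P3·P2 via (10.095,3.78): [(0, 0) (11.3472, 0) (5.7155, 17) (0, 17)]  |A|=145.0333
5. ⊥bis P3·P4 via (45.46,8.67): [(0, 0) (11.3472, 0) (5.7155, 17) (0, 17)]  |A|=145.0333
6. ⊥bis P3·P5 via (3.31,5.16): [(0, 4.033) (0, 0) (11.3472, 0) (8.9964, 7.0962)]  |A|=58.4021
7. canonical 4-gon: [(0, 4.033) (0, 0) (11.3472, 0) (8.9964, 7.0962)]
8. shoelace: 58.4021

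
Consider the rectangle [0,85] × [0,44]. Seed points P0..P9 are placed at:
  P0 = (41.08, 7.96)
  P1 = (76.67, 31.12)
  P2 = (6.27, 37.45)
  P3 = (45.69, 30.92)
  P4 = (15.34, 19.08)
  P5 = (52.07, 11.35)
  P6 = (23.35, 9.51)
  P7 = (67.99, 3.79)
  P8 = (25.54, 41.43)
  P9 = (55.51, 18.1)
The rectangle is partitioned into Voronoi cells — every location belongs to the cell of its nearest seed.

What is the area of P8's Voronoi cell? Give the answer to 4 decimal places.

1. box [0,85]×[0,44]: [(0, 0) (85, 0) (85, 44) (0, 44)]
2. ⊥bis P8·P0 via (33.31,24.695): [(0, 9.2293) (74.889, 44) (0, 44)]  |A|=1301.9727
3. ⊥bis P8·P1 via (51.105,36.275): [(0, 9.2293) (50.3669, 32.6144) (52.6627, 44) (0, 44)]  |A|=1175.443
4. ⊥bis P8·P2 via (15.905,39.44): [(20.2069, 18.6113) (50.3669, 32.6144) (52.6627, 44) (14.9632, 44)]  |A|=634.1904
5. ⊥bis P8·P3 via (35.615,36.175): [(20.2069, 18.6113) (28.4503, 22.4387) (39.6964, 44) (14.9632, 44)]  |A|=381.3199
6. ⊥bis P8·P4 via (20.44,30.255): [(17.5275, 31.5842) (30.2032, 25.7993) (39.6964, 44) (14.9632, 44)]  |A|=296.3529
7. ⊥bis P8·P5 via (38.805,26.39): [(17.5275, 31.5842) (30.2032, 25.7993) (39.6964, 44) (14.9632, 44)]  |A|=296.3529
8. ⊥bis P8·P6 via (24.445,25.47): [(17.5275, 31.5842) (30.2032, 25.7993) (39.6964, 44) (14.9632, 44)]  |A|=296.3529
9. ⊥bis P8·P7 via (46.765,22.61): [(17.5275, 31.5842) (30.2032, 25.7993) (39.6964, 44) (14.9632, 44)]  |A|=296.3529
10. ⊥bis P8·P9 via (40.525,29.765): [(17.5275, 31.5842) (30.2032, 25.7993) (39.6964, 44) (14.9632, 44)]  |A|=296.3529
11. canonical 4-gon: [(17.5275, 31.5842) (30.2032, 25.7993) (39.6964, 44) (14.9632, 44)]
12. shoelace: 296.3529

Area of P8's cell: 296.3529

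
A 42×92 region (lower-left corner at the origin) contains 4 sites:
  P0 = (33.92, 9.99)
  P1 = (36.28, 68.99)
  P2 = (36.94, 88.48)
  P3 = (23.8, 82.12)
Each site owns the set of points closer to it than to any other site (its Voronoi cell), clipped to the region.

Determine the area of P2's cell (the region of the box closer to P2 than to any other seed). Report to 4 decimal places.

Area of P2's cell: 155.0358

1. box [0,42]×[0,92]: [(0, 0) (42, 0) (42, 92) (0, 92)]
2. ⊥bis P2·P0 via (35.43,49.235): [(0, 50.5982) (42, 48.9822) (42, 92) (0, 92)]  |A|=1772.8111
3. ⊥bis P2·P1 via (36.61,78.735): [(0, 79.9747) (42, 78.5525) (42, 92) (0, 92)]  |A|=534.9284
4. ⊥bis P2·P3 via (30.37,85.3): [(33.4965, 78.8404) (42, 78.5525) (42, 92) (27.1271, 92)]  |A|=155.0358
5. canonical 4-gon: [(33.4965, 78.8404) (42, 78.5525) (42, 92) (27.1271, 92)]
6. shoelace: 155.0358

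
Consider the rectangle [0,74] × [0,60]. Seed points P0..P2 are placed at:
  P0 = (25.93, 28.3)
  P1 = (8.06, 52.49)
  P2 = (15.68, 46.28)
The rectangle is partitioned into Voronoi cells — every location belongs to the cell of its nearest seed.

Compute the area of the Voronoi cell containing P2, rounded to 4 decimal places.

Area of P2's cell: 789.8472

1. box [0,74]×[0,60]: [(0, 0) (74, 0) (74, 60) (0, 60)]
2. ⊥bis P2·P0 via (20.805,37.29): [(0, 25.4295) (60.6417, 60) (0, 60)]  |A|=1048.2054
3. ⊥bis P2·P1 via (11.87,49.385): [(0, 34.8199) (0, 25.4295) (60.6417, 60) (20.5208, 60)]  |A|=789.8472
4. canonical 4-gon: [(0, 34.8199) (0, 25.4295) (60.6417, 60) (20.5208, 60)]
5. shoelace: 789.8472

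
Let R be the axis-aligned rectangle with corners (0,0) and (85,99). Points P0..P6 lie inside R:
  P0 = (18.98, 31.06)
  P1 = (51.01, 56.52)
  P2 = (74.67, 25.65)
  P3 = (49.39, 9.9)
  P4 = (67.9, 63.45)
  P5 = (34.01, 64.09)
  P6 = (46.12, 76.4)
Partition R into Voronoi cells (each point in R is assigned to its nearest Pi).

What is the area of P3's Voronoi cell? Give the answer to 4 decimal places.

Area of P3's cell: 1039.2671

1. box [0,85]×[0,99]: [(0, 0) (85, 0) (85, 99) (0, 99)]
2. ⊥bis P3·P0 via (34.185,20.48): [(19.9345, 0) (85, 0) (85, 93.5086)]  |A|=3042.0889
3. ⊥bis P3·P1 via (50.2,33.21): [(43.2118, 33.4528) (19.9345, 0) (85, 0) (85, 32.0007)]  |A|=1756.9386
4. ⊥bis P3·P2 via (62.03,17.775): [(52.4626, 33.1314) (43.2118, 33.4528) (19.9345, 0) (73.1042, 0)]  |A|=1039.2671
5. ⊥bis P3·P4 via (58.645,36.675): [(52.4626, 33.1314) (43.2118, 33.4528) (19.9345, 0) (73.1042, 0)]  |A|=1039.2671
6. ⊥bis P3·P5 via (41.7,36.995): [(52.4626, 33.1314) (43.2118, 33.4528) (19.9345, 0) (73.1042, 0)]  |A|=1039.2671
7. ⊥bis P3·P6 via (47.755,43.15): [(52.4626, 33.1314) (43.2118, 33.4528) (19.9345, 0) (73.1042, 0)]  |A|=1039.2671
8. canonical 4-gon: [(52.4626, 33.1314) (43.2118, 33.4528) (19.9345, 0) (73.1042, 0)]
9. shoelace: 1039.2671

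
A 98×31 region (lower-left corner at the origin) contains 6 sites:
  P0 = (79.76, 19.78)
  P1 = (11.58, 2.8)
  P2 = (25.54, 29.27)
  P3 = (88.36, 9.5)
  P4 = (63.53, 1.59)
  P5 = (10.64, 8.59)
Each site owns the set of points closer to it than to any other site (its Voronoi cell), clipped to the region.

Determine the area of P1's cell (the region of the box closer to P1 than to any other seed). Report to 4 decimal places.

Area of P1's cell: 249.3050

1. box [0,98]×[0,31]: [(0, 0) (98, 0) (98, 31) (0, 31)]
2. ⊥bis P1·P0 via (45.67,11.29): [(0, 0) (48.4817, 0) (40.7613, 31) (0, 31)]  |A|=1383.2669
3. ⊥bis P1·P2 via (18.56,16.035): [(0, 25.8233) (0, 0) (48.4817, 0) (48.4087, 0.2931)]  |A|=632.1426
4. ⊥bis P1·P3 via (49.97,6.15): [(0, 25.8233) (0, 0) (48.4817, 0) (48.4087, 0.2931)]  |A|=632.1426
5. ⊥bis P1·P4 via (37.555,2.195): [(37.6429, 5.9709) (0, 25.8233) (0, 0) (37.5039, 0)]  |A|=597.9986
6. ⊥bis P1·P5 via (11.11,5.695): [(37.6429, 5.9709) (31.7976, 9.0536) (0, 3.8913) (0, 0) (37.5039, 0)]  |A|=249.305
7. canonical 5-gon: [(37.6429, 5.9709) (31.7976, 9.0536) (0, 3.8913) (0, 0) (37.5039, 0)]
8. shoelace: 249.305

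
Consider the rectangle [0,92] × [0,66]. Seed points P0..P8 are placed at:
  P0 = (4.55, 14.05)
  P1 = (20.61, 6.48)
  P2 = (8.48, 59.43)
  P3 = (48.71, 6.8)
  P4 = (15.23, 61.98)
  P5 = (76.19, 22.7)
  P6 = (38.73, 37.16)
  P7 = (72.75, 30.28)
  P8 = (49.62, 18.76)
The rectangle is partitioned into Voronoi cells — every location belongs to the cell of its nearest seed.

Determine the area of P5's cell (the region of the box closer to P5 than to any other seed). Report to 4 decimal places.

1. box [0,92]×[0,66]: [(0, 0) (92, 0) (92, 66) (0, 66)]
2. ⊥bis P5·P0 via (40.37,18.375): [(42.5886, 0) (92, 0) (92, 66) (34.6196, 66)]  |A|=3524.1268
3. ⊥bis P5·P1 via (48.4,14.59): [(35.4825, 58.8535) (52.6578, 0) (92, 0) (92, 66) (34.6196, 66)]  |A|=3227.8239
4. ⊥bis P5·P2 via (42.335,41.065): [(41.2549, 39.0738) (52.6578, 0) (92, 0) (92, 66) (55.8613, 66)]  |A|=2929.7536
5. ⊥bis P5·P3 via (62.45,14.75): [(44.7007, 45.4261) (70.9844, 0) (92, 0) (92, 66) (55.8613, 66)]  |A|=2409.9621
6. ⊥bis P5·P4 via (45.71,42.34): [(46.119, 42.9748) (70.9844, 0) (92, 0) (92, 66) (60.9555, 66)]  |A|=2323.0453
7. ⊥bis P5·P6 via (57.46,29.93): [(55.9421, 25.9977) (70.9844, 0) (92, 0) (92, 66) (71.3834, 66)]  |A|=1875.4452
8. ⊥bis P5·P7 via (74.47,26.49): [(59.5698, 19.7279) (70.9844, 0) (92, 0) (92, 34.4456)]  |A|=765.8356
9. ⊥bis P5·P8 via (62.905,20.73): [(62.8339, 21.2093) (64.2541, 11.6319) (70.9844, 0) (92, 0) (92, 34.4456)]  |A|=749.1527
10. canonical 5-gon: [(62.8339, 21.2093) (64.2541, 11.6319) (70.9844, 0) (92, 0) (92, 34.4456)]
11. shoelace: 749.1527

Area of P5's cell: 749.1527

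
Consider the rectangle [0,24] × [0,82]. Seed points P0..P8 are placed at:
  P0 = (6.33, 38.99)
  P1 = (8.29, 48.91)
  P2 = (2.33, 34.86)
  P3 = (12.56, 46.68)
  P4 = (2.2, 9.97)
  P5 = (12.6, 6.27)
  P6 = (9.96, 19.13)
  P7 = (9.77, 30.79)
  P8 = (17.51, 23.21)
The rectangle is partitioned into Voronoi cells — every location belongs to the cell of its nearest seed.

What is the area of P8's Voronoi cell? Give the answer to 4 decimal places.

1. box [0,24]×[0,82]: [(0, 0) (24, 0) (24, 82) (0, 82)]
2. ⊥bis P8·P0 via (11.92,31.1): [(0, 22.6548) (0, 0) (24, 0) (24, 39.6586)]  |A|=747.7603
3. ⊥bis P8·P1 via (12.9,36.06): [(0, 22.6548) (0, 0) (24, 0) (24, 39.6586)]  |A|=747.7603
4. ⊥bis P8·P2 via (9.92,29.035): [(11.01, 30.4553) (0, 16.1092) (0, 0) (24, 0) (24, 39.6586)]  |A|=711.7269
5. ⊥bis P8·P3 via (15.035,34.945): [(18.327, 35.6393) (11.01, 30.4553) (0, 16.1092) (0, 0) (24, 0) (24, 36.8358)]  |A|=703.72
6. ⊥bis P8·P4 via (9.855,16.59): [(18.327, 35.6393) (11.01, 30.4553) (4.8292, 22.4016) (24, 0.2335) (24, 36.8358)]  |A|=393.7656
7. ⊥bis P8·P5 via (15.055,14.74): [(18.327, 35.6393) (11.01, 30.4553) (4.8292, 22.4016) (10.2506, 16.1325) (24, 12.1473) (24, 36.8358)]  |A|=311.8617
8. ⊥bis P8·P6 via (13.735,21.17): [(18.327, 35.6393) (11.01, 30.4553) (9.6646, 28.7022) (17.6099, 13.9995) (24, 12.1473) (24, 36.8358)]  |A|=233.9984
9. ⊥bis P8·P7 via (13.64,27): [(23.0831, 36.6424) (11.671, 24.9894) (17.6099, 13.9995) (24, 12.1473) (24, 36.8358)]  |A|=186.0445
10. canonical 5-gon: [(23.0831, 36.6424) (11.671, 24.9894) (17.6099, 13.9995) (24, 12.1473) (24, 36.8358)]
11. shoelace: 186.0445

Area of P8's cell: 186.0445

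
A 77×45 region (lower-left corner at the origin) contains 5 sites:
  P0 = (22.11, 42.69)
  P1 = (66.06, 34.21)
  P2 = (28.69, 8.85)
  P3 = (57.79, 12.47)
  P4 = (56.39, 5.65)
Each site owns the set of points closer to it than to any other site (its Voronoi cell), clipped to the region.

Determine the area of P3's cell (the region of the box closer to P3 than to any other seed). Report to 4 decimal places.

Area of P3's cell: 549.3160

1. box [0,77]×[0,45]: [(0, 0) (77, 0) (77, 45) (0, 45)]
2. ⊥bis P3·P0 via (39.95,27.58): [(16.5905, 0) (77, 0) (77, 45) (54.7043, 45)]  |A|=1860.868
3. ⊥bis P3·P1 via (61.925,23.34): [(42.5888, 30.6956) (16.5905, 0) (77, 0) (77, 17.6054)]  |A|=1230.0639
4. ⊥bis P3·P2 via (43.24,10.66): [(42.5888, 30.6956) (40.9834, 28.8001) (44.5661, 0) (77, 0) (77, 17.6054)]  |A|=827.2137
5. ⊥bis P3·P4 via (57.09,9.06): [(42.5888, 30.6956) (40.9834, 28.8001) (43.0813, 11.9357) (77, 4.9729) (77, 17.6054)]  |A|=549.316
6. canonical 5-gon: [(42.5888, 30.6956) (40.9834, 28.8001) (43.0813, 11.9357) (77, 4.9729) (77, 17.6054)]
7. shoelace: 549.316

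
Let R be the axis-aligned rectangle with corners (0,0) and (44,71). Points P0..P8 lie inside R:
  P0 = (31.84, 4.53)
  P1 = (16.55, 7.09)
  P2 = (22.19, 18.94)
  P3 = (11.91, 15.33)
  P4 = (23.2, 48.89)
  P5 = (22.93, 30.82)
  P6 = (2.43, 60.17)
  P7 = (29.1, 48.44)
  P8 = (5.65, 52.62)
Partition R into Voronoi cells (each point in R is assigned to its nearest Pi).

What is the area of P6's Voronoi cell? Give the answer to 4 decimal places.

1. box [0,44]×[0,71]: [(0, 0) (44, 0) (44, 71) (0, 71)]
2. ⊥bis P6·P0 via (17.135,32.35): [(0, 23.2928) (44, 46.5502) (44, 71) (0, 71)]  |A|=1587.4529
3. ⊥bis P6·P1 via (9.49,33.63): [(0, 31.1055) (29.7555, 39.0209) (44, 46.5502) (44, 71) (0, 71)]  |A|=1471.2177
4. ⊥bis P6·P2 via (12.31,39.555): [(0, 33.6553) (44, 54.7428) (44, 71) (0, 71)]  |A|=1179.2416
5. ⊥bis P6·P3 via (7.17,37.75): [(0, 36.2341) (9.6282, 38.2697) (44, 54.7428) (44, 71) (0, 71)]  |A|=1166.8267
6. ⊥bis P6·P4 via (12.815,54.53): [(0, 36.2341) (3.2521, 36.9217) (21.7597, 71) (0, 71)]  |A|=427.2979
7. ⊥bis P6·P5 via (12.68,45.495): [(0, 36.6384) (4.9918, 40.125) (21.7597, 71) (0, 71)]  |A|=421.678
8. ⊥bis P6·P7 via (15.765,54.305): [(0, 36.6384) (4.9918, 40.125) (21.7597, 71) (0, 71)]  |A|=421.678
9. ⊥bis P6·P8 via (4.04,56.395): [(0, 54.672) (16.7784, 61.8278) (21.7597, 71) (0, 71)]  |A|=236.7711
10. canonical 4-gon: [(0, 54.672) (16.7784, 61.8278) (21.7597, 71) (0, 71)]
11. shoelace: 236.7711

Area of P6's cell: 236.7711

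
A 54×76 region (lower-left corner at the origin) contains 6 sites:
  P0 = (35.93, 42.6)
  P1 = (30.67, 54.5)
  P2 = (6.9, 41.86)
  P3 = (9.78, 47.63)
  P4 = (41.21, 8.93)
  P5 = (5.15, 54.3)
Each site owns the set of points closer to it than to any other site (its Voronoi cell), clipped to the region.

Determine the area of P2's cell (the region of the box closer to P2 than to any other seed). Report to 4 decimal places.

1. box [0,54]×[0,76]: [(0, 0) (54, 0) (54, 76) (0, 76)]
2. ⊥bis P2·P0 via (21.415,42.23): [(0, 0) (22.4915, 0) (20.5542, 76) (0, 76)]  |A|=1635.7348
3. ⊥bis P2·P1 via (18.785,48.18): [(0, 0) (22.4915, 0) (21.3881, 43.2847) (3.9914, 76) (0, 76)]  |A|=1364.8065
4. ⊥bis P2·P3 via (8.34,44.745): [(0, 48.9078) (0, 0) (22.4915, 0) (21.5186, 38.1671)]  |A|=955.4303
5. ⊥bis P2·P4 via (24.055,25.395): [(0, 48.9078) (0, 0.3319) (21.9013, 23.1511) (21.5186, 38.1671)]  |A|=691.4444
6. ⊥bis P2·P5 via (6.025,48.08): [(2.6185, 47.6008) (0, 47.2324) (0, 0.3319) (21.9013, 23.1511) (21.5186, 38.1671)]  |A|=689.2509
7. canonical 5-gon: [(2.6185, 47.6008) (0, 47.2324) (0, 0.3319) (21.9013, 23.1511) (21.5186, 38.1671)]
8. shoelace: 689.2509

Area of P2's cell: 689.2509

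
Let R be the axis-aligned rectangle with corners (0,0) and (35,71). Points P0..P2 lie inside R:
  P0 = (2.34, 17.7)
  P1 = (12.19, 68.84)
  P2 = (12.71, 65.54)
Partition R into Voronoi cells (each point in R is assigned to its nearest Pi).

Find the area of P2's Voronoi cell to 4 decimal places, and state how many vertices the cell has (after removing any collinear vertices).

Area of P2's cell: 998.4793 (4 vertices)

1. box [0,35]×[0,71]: [(0, 0) (35, 0) (35, 71) (0, 71)]
2. ⊥bis P2·P0 via (7.525,41.62): [(0, 43.2512) (35, 35.6644) (35, 71) (0, 71)]  |A|=1103.9778
3. ⊥bis P2·P1 via (12.45,67.19): [(0, 65.2282) (0, 43.2512) (35, 35.6644) (35, 70.7433)]  |A|=998.4793
4. canonical 4-gon: [(0, 65.2282) (0, 43.2512) (35, 35.6644) (35, 70.7433)]
5. shoelace: 998.4793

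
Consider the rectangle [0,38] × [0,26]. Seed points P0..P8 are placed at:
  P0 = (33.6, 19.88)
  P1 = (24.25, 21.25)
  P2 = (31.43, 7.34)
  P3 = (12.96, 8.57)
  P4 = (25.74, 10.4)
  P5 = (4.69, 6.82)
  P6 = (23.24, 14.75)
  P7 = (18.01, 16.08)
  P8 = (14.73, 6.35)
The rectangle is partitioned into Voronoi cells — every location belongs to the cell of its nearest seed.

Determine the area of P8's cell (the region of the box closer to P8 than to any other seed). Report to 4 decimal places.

Area of P8's cell: 98.1386

1. box [0,38]×[0,26]: [(0, 0) (38, 0) (38, 26) (0, 26)]
2. ⊥bis P8·P0 via (24.165,13.115): [(0, 0) (33.5686, 0) (14.9263, 26) (0, 26)]  |A|=630.4339
3. ⊥bis P8·P1 via (19.49,13.8): [(0, 0) (33.5686, 0) (27.2109, 8.8669) (0.3955, 26) (0, 26)]  |A|=505.9545
4. ⊥bis P8·P2 via (23.08,6.845): [(0, 0) (23.4858, 0) (22.7928, 11.6898) (0.3955, 26) (0, 26)]  |A|=436.4075
5. ⊥bis P8·P3 via (13.845,7.46): [(4.4884, 0) (23.4858, 0) (22.7928, 11.6898) (20.7706, 12.9818)]  |A|=134.6817
6. ⊥bis P8·P4 via (20.235,8.375): [(19.0462, 11.6069) (4.4884, 0) (23.3157, 0)]  |A|=109.2632
7. ⊥bis P8·P5 via (9.71,6.585): [(19.0462, 11.6069) (9.5922, 4.0693) (9.4017, 0) (23.3157, 0)]  |A|=99.2663
8. ⊥bis P8·P6 via (18.985,10.55): [(19.7022, 9.8234) (18.4282, 11.1141) (9.5922, 4.0693) (9.4017, 0) (23.3157, 0)]  |A|=98.5536
9. ⊥bis P8·P7 via (16.37,11.215): [(19.7022, 9.8234) (19.3053, 10.2255) (17.9055, 10.6974) (9.5922, 4.0693) (9.4017, 0) (23.3157, 0)]  |A|=98.1386
10. canonical 6-gon: [(19.7022, 9.8234) (19.3053, 10.2255) (17.9055, 10.6974) (9.5922, 4.0693) (9.4017, 0) (23.3157, 0)]
11. shoelace: 98.1386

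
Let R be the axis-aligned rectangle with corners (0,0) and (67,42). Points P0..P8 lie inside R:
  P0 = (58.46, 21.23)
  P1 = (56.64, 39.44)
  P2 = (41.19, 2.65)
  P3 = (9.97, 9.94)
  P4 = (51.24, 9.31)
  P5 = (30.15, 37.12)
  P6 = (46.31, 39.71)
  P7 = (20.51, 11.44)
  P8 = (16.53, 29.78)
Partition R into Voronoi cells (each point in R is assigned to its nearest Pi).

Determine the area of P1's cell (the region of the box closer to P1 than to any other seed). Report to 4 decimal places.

Area of P1's cell: 179.6744

1. box [0,67]×[0,42]: [(0, 0) (67, 0) (67, 42) (0, 42)]
2. ⊥bis P1·P0 via (57.55,30.335): [(0, 24.5832) (67, 31.2795) (67, 42) (0, 42)]  |A|=942.6015
3. ⊥bis P1·P2 via (48.915,21.045): [(0, 41.5869) (32.706, 27.852) (67, 31.2795) (67, 42) (0, 42)]  |A|=664.5389
4. ⊥bis P1·P3 via (33.305,24.69): [(30.8005, 28.6522) (32.706, 27.852) (67, 31.2795) (67, 42) (22.3634, 42)]  |A|=508.9262
5. ⊥bis P1·P4 via (53.94,24.375): [(30.8005, 28.6522) (31.3408, 28.4253) (33.8833, 27.9696) (67, 31.2795) (67, 42) (22.3634, 42)]  |A|=508.5084
6. ⊥bis P1·P5 via (43.395,38.28): [(44.2076, 29.0015) (67, 31.2795) (67, 42) (43.0692, 42)]  |A|=277.7054
7. ⊥bis P1·P6 via (51.475,39.575): [(51.2169, 29.702) (67, 31.2795) (67, 42) (51.5384, 42)]  |A|=179.6744
8. ⊥bis P1·P7 via (38.575,25.44): [(51.2169, 29.702) (67, 31.2795) (67, 42) (51.5384, 42)]  |A|=179.6744
9. ⊥bis P1·P8 via (36.585,34.61): [(51.2169, 29.702) (67, 31.2795) (67, 42) (51.5384, 42)]  |A|=179.6744
10. canonical 4-gon: [(51.2169, 29.702) (67, 31.2795) (67, 42) (51.5384, 42)]
11. shoelace: 179.6744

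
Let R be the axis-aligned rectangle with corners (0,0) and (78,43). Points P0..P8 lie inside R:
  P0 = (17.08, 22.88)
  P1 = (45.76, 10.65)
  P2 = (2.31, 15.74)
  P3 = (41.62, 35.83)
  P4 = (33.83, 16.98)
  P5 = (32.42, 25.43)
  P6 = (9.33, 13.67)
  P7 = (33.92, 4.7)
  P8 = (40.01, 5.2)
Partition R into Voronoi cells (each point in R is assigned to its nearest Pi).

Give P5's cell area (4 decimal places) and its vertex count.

Area of P5's cell: 250.0444 (5 vertices)

1. box [0,78]×[0,43]: [(0, 0) (78, 0) (78, 43) (0, 43)]
2. ⊥bis P5·P0 via (24.75,24.155): [(28.7653, 0) (78, 0) (78, 43) (21.6174, 43)]  |A|=2270.7721
3. ⊥bis P5·P1 via (39.09,18.04): [(27.5047, 7.5835) (66.7443, 43) (21.6174, 43)]  |A|=799.1206
4. ⊥bis P5·P2 via (17.365,20.585): [(27.5047, 7.5835) (66.7443, 43) (21.6174, 43)]  |A|=799.1206
5. ⊥bis P5·P3 via (37.02,30.63): [(27.5047, 7.5835) (45.11, 23.4735) (23.0365, 43) (21.6174, 43)]  |A|=372.3897
6. ⊥bis P5·P4 via (33.125,21.205): [(25.4532, 19.9249) (44.7449, 23.1439) (45.11, 23.4735) (23.0365, 43) (21.6174, 43)]  |A|=250.0444
7. ⊥bis P5·P6 via (20.875,19.55): [(25.4532, 19.9249) (44.7449, 23.1439) (45.11, 23.4735) (23.0365, 43) (21.6174, 43)]  |A|=250.0444
8. ⊥bis P5·P7 via (33.17,15.065): [(25.4532, 19.9249) (44.7449, 23.1439) (45.11, 23.4735) (23.0365, 43) (21.6174, 43)]  |A|=250.0444
9. ⊥bis P5·P8 via (36.215,15.315): [(25.4532, 19.9249) (44.7449, 23.1439) (45.11, 23.4735) (23.0365, 43) (21.6174, 43)]  |A|=250.0444
10. canonical 5-gon: [(25.4532, 19.9249) (44.7449, 23.1439) (45.11, 23.4735) (23.0365, 43) (21.6174, 43)]
11. shoelace: 250.0444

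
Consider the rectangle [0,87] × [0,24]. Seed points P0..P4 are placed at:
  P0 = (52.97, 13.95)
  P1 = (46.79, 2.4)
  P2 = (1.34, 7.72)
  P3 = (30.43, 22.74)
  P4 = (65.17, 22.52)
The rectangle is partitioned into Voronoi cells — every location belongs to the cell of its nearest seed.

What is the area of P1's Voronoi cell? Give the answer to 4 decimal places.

1. box [0,87]×[0,24]: [(0, 0) (87, 0) (87, 24) (0, 24)]
2. ⊥bis P1·P0 via (49.88,8.175): [(0, 0) (65.1585, 0) (20.3042, 24) (0, 24)]  |A|=1025.552
3. ⊥bis P1·P2 via (24.065,5.06): [(23.4727, 0) (65.1585, 0) (25.9296, 20.99)]  |A|=437.4925
4. ⊥bis P1·P3 via (38.61,12.57): [(23.5237, 0.4357) (23.4727, 0) (65.1585, 0) (39.8308, 13.552)]  |A|=285.6801
5. ⊥bis P1·P4 via (55.98,12.46): [(23.5237, 0.4357) (23.4727, 0) (65.1585, 0) (39.8308, 13.552)]  |A|=285.6801
6. canonical 4-gon: [(23.5237, 0.4357) (23.4727, 0) (65.1585, 0) (39.8308, 13.552)]
7. shoelace: 285.6801

Area of P1's cell: 285.6801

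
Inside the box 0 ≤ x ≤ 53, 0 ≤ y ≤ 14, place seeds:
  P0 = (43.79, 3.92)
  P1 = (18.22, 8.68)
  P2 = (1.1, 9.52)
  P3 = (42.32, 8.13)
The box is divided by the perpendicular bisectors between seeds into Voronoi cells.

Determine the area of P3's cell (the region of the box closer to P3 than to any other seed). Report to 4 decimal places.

Area of P3's cell: 192.7233

1. box [0,53]×[0,14]: [(0, 0) (53, 0) (53, 14) (0, 14)]
2. ⊥bis P3·P0 via (43.055,6.025): [(0, 0) (25.7997, 0) (53, 9.4975) (53, 14) (0, 14)]  |A|=612.833
3. ⊥bis P3·P1 via (30.27,8.405): [(30.1126, 1.5059) (53, 9.4975) (53, 14) (30.3977, 14)]  |A|=192.7233
4. ⊥bis P3·P2 via (21.71,8.825): [(30.1126, 1.5059) (53, 9.4975) (53, 14) (30.3977, 14)]  |A|=192.7233
5. canonical 4-gon: [(30.1126, 1.5059) (53, 9.4975) (53, 14) (30.3977, 14)]
6. shoelace: 192.7233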